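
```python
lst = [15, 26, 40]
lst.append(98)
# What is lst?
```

[15, 26, 40, 98]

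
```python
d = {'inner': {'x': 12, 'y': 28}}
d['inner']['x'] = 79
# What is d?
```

After line 1: d = {'inner': {'x': 12, 'y': 28}}
After line 2 (inner x overwritten): d = {'inner': {'x': 79, 'y': 28}}

{'inner': {'x': 79, 'y': 28}}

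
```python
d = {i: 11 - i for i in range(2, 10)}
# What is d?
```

{2: 9, 3: 8, 4: 7, 5: 6, 6: 5, 7: 4, 8: 3, 9: 2}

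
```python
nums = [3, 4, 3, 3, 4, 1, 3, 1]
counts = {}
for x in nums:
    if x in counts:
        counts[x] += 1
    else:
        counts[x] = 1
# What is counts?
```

Initial: counts = {}, nums = [3, 4, 3, 3, 4, 1, 3, 1]
See 3: counts = {3: 1}
See 4: counts = {3: 1, 4: 1}
See 3: counts = {3: 2, 4: 1}
See 3: counts = {3: 3, 4: 1}
See 4: counts = {3: 3, 4: 2}
See 1: counts = {3: 3, 4: 2, 1: 1}
See 3: counts = {3: 4, 4: 2, 1: 1}
See 1: counts = {3: 4, 4: 2, 1: 2}

{3: 4, 4: 2, 1: 2}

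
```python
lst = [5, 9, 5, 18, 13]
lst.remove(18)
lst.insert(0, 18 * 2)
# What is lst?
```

After line 1: lst = [5, 9, 5, 18, 13]
After line 2 (remove first 18): lst = [5, 9, 5, 13]
After line 3 (insert 36 at index 0): lst = [36, 5, 9, 5, 13]

[36, 5, 9, 5, 13]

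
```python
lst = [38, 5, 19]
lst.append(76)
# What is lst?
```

[38, 5, 19, 76]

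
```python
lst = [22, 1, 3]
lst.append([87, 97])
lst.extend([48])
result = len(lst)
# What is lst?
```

After line 1: lst = [22, 1, 3]
After line 2 (append adds [87, 97] as single element): lst = [22, 1, 3, [87, 97]]
After line 3 (extend unpacks [48], adds 48): lst = [22, 1, 3, [87, 97], 48]
After line 4: result = len(lst) = 5

[22, 1, 3, [87, 97], 48]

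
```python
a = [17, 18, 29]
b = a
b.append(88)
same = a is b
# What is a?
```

After line 1: a = [17, 18, 29]
After line 2 (b = a is an alias, same object): a = [17, 18, 29], b = [17, 18, 29]
After line 3 (b.append mutates the shared list): a = [17, 18, 29, 88], b = [17, 18, 29, 88]
After line 4 (same = a is b; same object -> True): same = True

[17, 18, 29, 88]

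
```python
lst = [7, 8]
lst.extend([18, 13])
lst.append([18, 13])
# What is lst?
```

After line 1: lst = [7, 8]
After line 2 (extend unpacks [18, 13]): lst = [7, 8, 18, 13]
After line 3 (append adds [18, 13] as single element): lst = [7, 8, 18, 13, [18, 13]]

[7, 8, 18, 13, [18, 13]]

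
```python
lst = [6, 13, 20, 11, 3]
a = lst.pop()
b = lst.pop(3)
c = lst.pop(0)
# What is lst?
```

After line 1: lst = [6, 13, 20, 11, 3]
After line 2 (pop() -> a = 3): lst = [6, 13, 20, 11]
After line 3 (pop(3) -> b = 11): lst = [6, 13, 20]
After line 4 (pop(0) -> c = 6): lst = [13, 20]

[13, 20]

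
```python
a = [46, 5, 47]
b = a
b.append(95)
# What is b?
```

After line 1: a = [46, 5, 47]
After line 2 (b = a is an alias, same object): a = [46, 5, 47], b = [46, 5, 47]
After line 3 (b.append mutates the shared list): a = [46, 5, 47, 95], b = [46, 5, 47, 95]

[46, 5, 47, 95]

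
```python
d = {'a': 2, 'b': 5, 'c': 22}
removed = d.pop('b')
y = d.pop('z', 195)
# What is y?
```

After line 1: d = {'a': 2, 'b': 5, 'c': 22}
After line 2 (pop 'b' returns 5): d = {'a': 2, 'c': 22}, removed = 5
After line 3 (pop 'z' missing, returns default 195): d = {'a': 2, 'c': 22}, y = 195

195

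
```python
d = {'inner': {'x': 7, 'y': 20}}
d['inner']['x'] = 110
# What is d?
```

After line 1: d = {'inner': {'x': 7, 'y': 20}}
After line 2 (inner x overwritten): d = {'inner': {'x': 110, 'y': 20}}

{'inner': {'x': 110, 'y': 20}}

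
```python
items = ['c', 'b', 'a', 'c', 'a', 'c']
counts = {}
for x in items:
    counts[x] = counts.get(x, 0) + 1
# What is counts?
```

Initial: counts = {}, items = ['c', 'b', 'a', 'c', 'a', 'c']
See 'c': counts = {'c': 1}
See 'b': counts = {'c': 1, 'b': 1}
See 'a': counts = {'c': 1, 'b': 1, 'a': 1}
See 'c': counts = {'c': 2, 'b': 1, 'a': 1}
See 'a': counts = {'c': 2, 'b': 1, 'a': 2}
See 'c': counts = {'c': 3, 'b': 1, 'a': 2}

{'c': 3, 'b': 1, 'a': 2}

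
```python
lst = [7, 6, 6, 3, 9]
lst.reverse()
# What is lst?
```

[9, 3, 6, 6, 7]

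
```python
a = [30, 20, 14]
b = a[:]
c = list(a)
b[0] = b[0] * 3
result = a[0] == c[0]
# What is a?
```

After line 1: a = [30, 20, 14]
After line 2 (b = a[:], copy): a = [30, 20, 14], b = [30, 20, 14]
After line 3 (c = list(a) is a copy, new object): c = [30, 20, 14]
After line 4 (b[0] = 30 * 3 = 90; only b mutates (copy)): a = [30, 20, 14], b = [90, 20, 14], c = [30, 20, 14]
After line 5 (a[0] = 30, c[0] = 30; result = True)

[30, 20, 14]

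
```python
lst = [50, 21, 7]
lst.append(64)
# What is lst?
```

[50, 21, 7, 64]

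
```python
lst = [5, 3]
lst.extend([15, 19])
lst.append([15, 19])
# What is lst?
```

After line 1: lst = [5, 3]
After line 2 (extend unpacks [15, 19]): lst = [5, 3, 15, 19]
After line 3 (append adds [15, 19] as single element): lst = [5, 3, 15, 19, [15, 19]]

[5, 3, 15, 19, [15, 19]]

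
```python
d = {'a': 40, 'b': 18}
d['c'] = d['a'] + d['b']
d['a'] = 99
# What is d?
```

After line 1: d = {'a': 40, 'b': 18}
After line 2 (d['c'] = 40 + 18): d = {'a': 40, 'b': 18, 'c': 58}
After line 3: d = {'a': 99, 'b': 18, 'c': 58}

{'a': 99, 'b': 18, 'c': 58}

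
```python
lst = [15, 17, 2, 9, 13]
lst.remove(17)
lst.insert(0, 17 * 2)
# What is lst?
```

After line 1: lst = [15, 17, 2, 9, 13]
After line 2 (remove first 17): lst = [15, 2, 9, 13]
After line 3 (insert 34 at index 0): lst = [34, 15, 2, 9, 13]

[34, 15, 2, 9, 13]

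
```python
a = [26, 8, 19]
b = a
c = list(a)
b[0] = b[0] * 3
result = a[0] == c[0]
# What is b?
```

After line 1: a = [26, 8, 19]
After line 2 (b = a, alias): a = [26, 8, 19], b = [26, 8, 19]
After line 3 (c = list(a) is a copy, new object): c = [26, 8, 19]
After line 4 (b[0] = 26 * 3 = 78; mutates shared a/b): a = b = [78, 8, 19], c = [26, 8, 19]
After line 5 (a[0] = 78, c[0] = 26; result = False)

[78, 8, 19]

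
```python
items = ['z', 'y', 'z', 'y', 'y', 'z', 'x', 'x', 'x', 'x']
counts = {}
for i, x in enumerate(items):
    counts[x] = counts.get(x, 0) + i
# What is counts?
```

Initial: counts = {}, items = ['z', 'y', 'z', 'y', 'y', 'z', 'x', 'x', 'x', 'x']
i=0, x='z': counts = {'z': 0}
i=1, x='y': counts = {'z': 0, 'y': 1}
i=2, x='z': counts = {'z': 2, 'y': 1}
i=3, x='y': counts = {'z': 2, 'y': 4}
i=4, x='y': counts = {'z': 2, 'y': 8}
i=5, x='z': counts = {'z': 7, 'y': 8}
i=6, x='x': counts = {'z': 7, 'y': 8, 'x': 6}
i=7, x='x': counts = {'z': 7, 'y': 8, 'x': 13}
i=8, x='x': counts = {'z': 7, 'y': 8, 'x': 21}
i=9, x='x': counts = {'z': 7, 'y': 8, 'x': 30}

{'z': 7, 'y': 8, 'x': 30}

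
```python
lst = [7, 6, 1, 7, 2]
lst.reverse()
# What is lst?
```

[2, 7, 1, 6, 7]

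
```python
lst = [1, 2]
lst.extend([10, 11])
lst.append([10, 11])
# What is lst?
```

After line 1: lst = [1, 2]
After line 2 (extend unpacks [10, 11]): lst = [1, 2, 10, 11]
After line 3 (append adds [10, 11] as single element): lst = [1, 2, 10, 11, [10, 11]]

[1, 2, 10, 11, [10, 11]]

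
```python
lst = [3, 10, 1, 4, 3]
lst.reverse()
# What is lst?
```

[3, 4, 1, 10, 3]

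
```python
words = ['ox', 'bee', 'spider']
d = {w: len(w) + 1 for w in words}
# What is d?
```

{'ox': 3, 'bee': 4, 'spider': 7}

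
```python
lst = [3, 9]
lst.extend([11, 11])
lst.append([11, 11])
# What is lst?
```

After line 1: lst = [3, 9]
After line 2 (extend unpacks [11, 11]): lst = [3, 9, 11, 11]
After line 3 (append adds [11, 11] as single element): lst = [3, 9, 11, 11, [11, 11]]

[3, 9, 11, 11, [11, 11]]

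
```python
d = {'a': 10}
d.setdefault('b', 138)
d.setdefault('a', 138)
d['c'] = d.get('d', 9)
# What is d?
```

After line 1: d = {'a': 10}
After line 2 (setdefault adds 'b'=138): d = {'a': 10, 'b': 138}
After line 3 (setdefault 'a' no-op, already exists): d = {'a': 10, 'b': 138}
After line 4 (get('d', 9) returns default since 'd' not in d): d = {'a': 10, 'b': 138, 'c': 9}

{'a': 10, 'b': 138, 'c': 9}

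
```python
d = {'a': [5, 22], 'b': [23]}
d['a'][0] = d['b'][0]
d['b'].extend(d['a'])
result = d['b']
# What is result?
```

After line 1: d = {'a': [5, 22], 'b': [23]}
After line 2 (a[0] = b[0] = 23): d = {'a': [23, 22], 'b': [23]}
After line 3 (b.extend(a) appends [23, 22]): d = {'a': [23, 22], 'b': [23, 23, 22]}
After line 4: result = d['b'] = [23, 23, 22]

[23, 23, 22]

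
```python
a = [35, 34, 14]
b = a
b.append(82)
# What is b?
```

After line 1: a = [35, 34, 14]
After line 2 (b = a is an alias, same object): a = [35, 34, 14], b = [35, 34, 14]
After line 3 (b.append mutates the shared list): a = [35, 34, 14, 82], b = [35, 34, 14, 82]

[35, 34, 14, 82]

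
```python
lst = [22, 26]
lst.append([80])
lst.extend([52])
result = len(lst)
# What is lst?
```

After line 1: lst = [22, 26]
After line 2 (append adds [80] as single element): lst = [22, 26, [80]]
After line 3 (extend unpacks [52], adds 52): lst = [22, 26, [80], 52]
After line 4: result = len(lst) = 4

[22, 26, [80], 52]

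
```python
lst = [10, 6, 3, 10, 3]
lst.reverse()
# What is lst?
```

[3, 10, 3, 6, 10]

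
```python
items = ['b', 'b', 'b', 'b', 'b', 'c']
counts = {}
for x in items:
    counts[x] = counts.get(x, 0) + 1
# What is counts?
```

Initial: counts = {}, items = ['b', 'b', 'b', 'b', 'b', 'c']
See 'b': counts = {'b': 1}
See 'b': counts = {'b': 2}
See 'b': counts = {'b': 3}
See 'b': counts = {'b': 4}
See 'b': counts = {'b': 5}
See 'c': counts = {'b': 5, 'c': 1}

{'b': 5, 'c': 1}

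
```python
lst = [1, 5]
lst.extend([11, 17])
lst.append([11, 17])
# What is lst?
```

After line 1: lst = [1, 5]
After line 2 (extend unpacks [11, 17]): lst = [1, 5, 11, 17]
After line 3 (append adds [11, 17] as single element): lst = [1, 5, 11, 17, [11, 17]]

[1, 5, 11, 17, [11, 17]]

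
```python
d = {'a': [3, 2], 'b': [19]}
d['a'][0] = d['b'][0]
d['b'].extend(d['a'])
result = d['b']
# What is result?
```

After line 1: d = {'a': [3, 2], 'b': [19]}
After line 2 (a[0] = b[0] = 19): d = {'a': [19, 2], 'b': [19]}
After line 3 (b.extend(a) appends [19, 2]): d = {'a': [19, 2], 'b': [19, 19, 2]}
After line 4: result = d['b'] = [19, 19, 2]

[19, 19, 2]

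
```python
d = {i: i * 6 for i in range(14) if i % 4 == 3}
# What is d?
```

{3: 18, 7: 42, 11: 66}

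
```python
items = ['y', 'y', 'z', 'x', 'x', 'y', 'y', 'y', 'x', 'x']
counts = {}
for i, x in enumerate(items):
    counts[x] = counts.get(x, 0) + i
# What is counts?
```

Initial: counts = {}, items = ['y', 'y', 'z', 'x', 'x', 'y', 'y', 'y', 'x', 'x']
i=0, x='y': counts = {'y': 0}
i=1, x='y': counts = {'y': 1}
i=2, x='z': counts = {'y': 1, 'z': 2}
i=3, x='x': counts = {'y': 1, 'z': 2, 'x': 3}
i=4, x='x': counts = {'y': 1, 'z': 2, 'x': 7}
i=5, x='y': counts = {'y': 6, 'z': 2, 'x': 7}
i=6, x='y': counts = {'y': 12, 'z': 2, 'x': 7}
i=7, x='y': counts = {'y': 19, 'z': 2, 'x': 7}
i=8, x='x': counts = {'y': 19, 'z': 2, 'x': 15}
i=9, x='x': counts = {'y': 19, 'z': 2, 'x': 24}

{'y': 19, 'z': 2, 'x': 24}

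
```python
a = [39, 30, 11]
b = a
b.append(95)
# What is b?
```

After line 1: a = [39, 30, 11]
After line 2 (b = a is an alias, same object): a = [39, 30, 11], b = [39, 30, 11]
After line 3 (b.append mutates the shared list): a = [39, 30, 11, 95], b = [39, 30, 11, 95]

[39, 30, 11, 95]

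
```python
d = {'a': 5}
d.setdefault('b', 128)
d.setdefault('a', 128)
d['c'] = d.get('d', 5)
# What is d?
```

After line 1: d = {'a': 5}
After line 2 (setdefault adds 'b'=128): d = {'a': 5, 'b': 128}
After line 3 (setdefault 'a' no-op, already exists): d = {'a': 5, 'b': 128}
After line 4 (get('d', 5) returns default since 'd' not in d): d = {'a': 5, 'b': 128, 'c': 5}

{'a': 5, 'b': 128, 'c': 5}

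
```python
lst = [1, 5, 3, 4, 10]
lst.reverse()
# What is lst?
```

[10, 4, 3, 5, 1]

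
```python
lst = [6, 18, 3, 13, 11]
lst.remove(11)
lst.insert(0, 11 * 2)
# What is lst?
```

After line 1: lst = [6, 18, 3, 13, 11]
After line 2 (remove first 11): lst = [6, 18, 3, 13]
After line 3 (insert 22 at index 0): lst = [22, 6, 18, 3, 13]

[22, 6, 18, 3, 13]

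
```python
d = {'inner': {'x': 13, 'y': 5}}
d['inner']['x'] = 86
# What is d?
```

After line 1: d = {'inner': {'x': 13, 'y': 5}}
After line 2 (inner x overwritten): d = {'inner': {'x': 86, 'y': 5}}

{'inner': {'x': 86, 'y': 5}}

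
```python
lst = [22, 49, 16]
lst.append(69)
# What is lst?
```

[22, 49, 16, 69]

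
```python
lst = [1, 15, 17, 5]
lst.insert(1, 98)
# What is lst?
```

[1, 98, 15, 17, 5]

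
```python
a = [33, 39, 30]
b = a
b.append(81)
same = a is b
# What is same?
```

After line 1: a = [33, 39, 30]
After line 2 (b = a is an alias, same object): a = [33, 39, 30], b = [33, 39, 30]
After line 3 (b.append mutates the shared list): a = [33, 39, 30, 81], b = [33, 39, 30, 81]
After line 4 (same = a is b; same object -> True): same = True

True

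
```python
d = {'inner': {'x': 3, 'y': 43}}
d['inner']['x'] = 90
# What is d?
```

After line 1: d = {'inner': {'x': 3, 'y': 43}}
After line 2 (inner x overwritten): d = {'inner': {'x': 90, 'y': 43}}

{'inner': {'x': 90, 'y': 43}}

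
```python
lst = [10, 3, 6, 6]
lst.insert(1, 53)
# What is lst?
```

[10, 53, 3, 6, 6]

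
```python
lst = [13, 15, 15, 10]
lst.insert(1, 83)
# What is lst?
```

[13, 83, 15, 15, 10]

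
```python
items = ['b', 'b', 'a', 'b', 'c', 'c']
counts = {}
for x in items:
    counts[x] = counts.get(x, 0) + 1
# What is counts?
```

Initial: counts = {}, items = ['b', 'b', 'a', 'b', 'c', 'c']
See 'b': counts = {'b': 1}
See 'b': counts = {'b': 2}
See 'a': counts = {'b': 2, 'a': 1}
See 'b': counts = {'b': 3, 'a': 1}
See 'c': counts = {'b': 3, 'a': 1, 'c': 1}
See 'c': counts = {'b': 3, 'a': 1, 'c': 2}

{'b': 3, 'a': 1, 'c': 2}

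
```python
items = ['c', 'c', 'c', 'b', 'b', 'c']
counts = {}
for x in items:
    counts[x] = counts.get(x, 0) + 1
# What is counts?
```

Initial: counts = {}, items = ['c', 'c', 'c', 'b', 'b', 'c']
See 'c': counts = {'c': 1}
See 'c': counts = {'c': 2}
See 'c': counts = {'c': 3}
See 'b': counts = {'c': 3, 'b': 1}
See 'b': counts = {'c': 3, 'b': 2}
See 'c': counts = {'c': 4, 'b': 2}

{'c': 4, 'b': 2}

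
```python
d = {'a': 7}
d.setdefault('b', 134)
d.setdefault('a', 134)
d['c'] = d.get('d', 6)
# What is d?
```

After line 1: d = {'a': 7}
After line 2 (setdefault adds 'b'=134): d = {'a': 7, 'b': 134}
After line 3 (setdefault 'a' no-op, already exists): d = {'a': 7, 'b': 134}
After line 4 (get('d', 6) returns default since 'd' not in d): d = {'a': 7, 'b': 134, 'c': 6}

{'a': 7, 'b': 134, 'c': 6}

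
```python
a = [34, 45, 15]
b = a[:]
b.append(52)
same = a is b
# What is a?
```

After line 1: a = [34, 45, 15]
After line 2 (b = a[:] is a shallow copy, new object): a = [34, 45, 15], b = [34, 45, 15]
After line 3 (append only mutates b): a = [34, 45, 15], b = [34, 45, 15, 52]
After line 4 (same = a is b; different objects -> False): same = False

[34, 45, 15]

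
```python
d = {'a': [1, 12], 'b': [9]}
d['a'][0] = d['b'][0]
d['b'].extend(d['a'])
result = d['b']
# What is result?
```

After line 1: d = {'a': [1, 12], 'b': [9]}
After line 2 (a[0] = b[0] = 9): d = {'a': [9, 12], 'b': [9]}
After line 3 (b.extend(a) appends [9, 12]): d = {'a': [9, 12], 'b': [9, 9, 12]}
After line 4: result = d['b'] = [9, 9, 12]

[9, 9, 12]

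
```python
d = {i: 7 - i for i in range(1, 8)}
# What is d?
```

{1: 6, 2: 5, 3: 4, 4: 3, 5: 2, 6: 1, 7: 0}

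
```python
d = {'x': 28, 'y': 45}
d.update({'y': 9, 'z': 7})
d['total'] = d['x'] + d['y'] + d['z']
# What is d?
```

After line 1: d = {'x': 28, 'y': 45}
After line 2 (y overwritten, z added): d = {'x': 28, 'y': 9, 'z': 7}
After line 3 (total = 28 + 9 + 7 = 44): d = {'x': 28, 'y': 9, 'z': 7, 'total': 44}

{'x': 28, 'y': 9, 'z': 7, 'total': 44}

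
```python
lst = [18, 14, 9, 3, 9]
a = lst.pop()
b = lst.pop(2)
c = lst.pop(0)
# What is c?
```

After line 1: lst = [18, 14, 9, 3, 9]
After line 2 (pop() -> a = 9): lst = [18, 14, 9, 3]
After line 3 (pop(2) -> b = 9): lst = [18, 14, 3]
After line 4 (pop(0) -> c = 18): lst = [14, 3]

18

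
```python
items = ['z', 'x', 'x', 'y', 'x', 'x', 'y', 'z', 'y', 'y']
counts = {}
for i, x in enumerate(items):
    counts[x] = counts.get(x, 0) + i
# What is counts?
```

Initial: counts = {}, items = ['z', 'x', 'x', 'y', 'x', 'x', 'y', 'z', 'y', 'y']
i=0, x='z': counts = {'z': 0}
i=1, x='x': counts = {'z': 0, 'x': 1}
i=2, x='x': counts = {'z': 0, 'x': 3}
i=3, x='y': counts = {'z': 0, 'x': 3, 'y': 3}
i=4, x='x': counts = {'z': 0, 'x': 7, 'y': 3}
i=5, x='x': counts = {'z': 0, 'x': 12, 'y': 3}
i=6, x='y': counts = {'z': 0, 'x': 12, 'y': 9}
i=7, x='z': counts = {'z': 7, 'x': 12, 'y': 9}
i=8, x='y': counts = {'z': 7, 'x': 12, 'y': 17}
i=9, x='y': counts = {'z': 7, 'x': 12, 'y': 26}

{'z': 7, 'x': 12, 'y': 26}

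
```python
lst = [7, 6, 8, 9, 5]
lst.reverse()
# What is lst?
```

[5, 9, 8, 6, 7]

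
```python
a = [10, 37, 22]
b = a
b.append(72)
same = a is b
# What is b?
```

After line 1: a = [10, 37, 22]
After line 2 (b = a is an alias, same object): a = [10, 37, 22], b = [10, 37, 22]
After line 3 (b.append mutates the shared list): a = [10, 37, 22, 72], b = [10, 37, 22, 72]
After line 4 (same = a is b; same object -> True): same = True

[10, 37, 22, 72]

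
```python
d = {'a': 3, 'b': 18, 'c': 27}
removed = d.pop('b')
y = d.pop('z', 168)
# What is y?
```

After line 1: d = {'a': 3, 'b': 18, 'c': 27}
After line 2 (pop 'b' returns 18): d = {'a': 3, 'c': 27}, removed = 18
After line 3 (pop 'z' missing, returns default 168): d = {'a': 3, 'c': 27}, y = 168

168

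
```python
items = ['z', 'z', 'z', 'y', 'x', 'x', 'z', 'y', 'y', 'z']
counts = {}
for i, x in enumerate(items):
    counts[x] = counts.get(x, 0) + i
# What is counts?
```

Initial: counts = {}, items = ['z', 'z', 'z', 'y', 'x', 'x', 'z', 'y', 'y', 'z']
i=0, x='z': counts = {'z': 0}
i=1, x='z': counts = {'z': 1}
i=2, x='z': counts = {'z': 3}
i=3, x='y': counts = {'z': 3, 'y': 3}
i=4, x='x': counts = {'z': 3, 'y': 3, 'x': 4}
i=5, x='x': counts = {'z': 3, 'y': 3, 'x': 9}
i=6, x='z': counts = {'z': 9, 'y': 3, 'x': 9}
i=7, x='y': counts = {'z': 9, 'y': 10, 'x': 9}
i=8, x='y': counts = {'z': 9, 'y': 18, 'x': 9}
i=9, x='z': counts = {'z': 18, 'y': 18, 'x': 9}

{'z': 18, 'y': 18, 'x': 9}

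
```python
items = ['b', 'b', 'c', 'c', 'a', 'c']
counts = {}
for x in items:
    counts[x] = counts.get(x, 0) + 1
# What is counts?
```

Initial: counts = {}, items = ['b', 'b', 'c', 'c', 'a', 'c']
See 'b': counts = {'b': 1}
See 'b': counts = {'b': 2}
See 'c': counts = {'b': 2, 'c': 1}
See 'c': counts = {'b': 2, 'c': 2}
See 'a': counts = {'b': 2, 'c': 2, 'a': 1}
See 'c': counts = {'b': 2, 'c': 3, 'a': 1}

{'b': 2, 'c': 3, 'a': 1}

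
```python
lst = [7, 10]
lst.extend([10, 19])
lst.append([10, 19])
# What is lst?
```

After line 1: lst = [7, 10]
After line 2 (extend unpacks [10, 19]): lst = [7, 10, 10, 19]
After line 3 (append adds [10, 19] as single element): lst = [7, 10, 10, 19, [10, 19]]

[7, 10, 10, 19, [10, 19]]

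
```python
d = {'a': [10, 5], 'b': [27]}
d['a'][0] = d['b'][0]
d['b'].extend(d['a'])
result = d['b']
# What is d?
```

After line 1: d = {'a': [10, 5], 'b': [27]}
After line 2 (a[0] = b[0] = 27): d = {'a': [27, 5], 'b': [27]}
After line 3 (b.extend(a) appends [27, 5]): d = {'a': [27, 5], 'b': [27, 27, 5]}
After line 4: result = d['b'] = [27, 27, 5]

{'a': [27, 5], 'b': [27, 27, 5]}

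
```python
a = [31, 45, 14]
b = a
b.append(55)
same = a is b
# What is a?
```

After line 1: a = [31, 45, 14]
After line 2 (b = a is an alias, same object): a = [31, 45, 14], b = [31, 45, 14]
After line 3 (b.append mutates the shared list): a = [31, 45, 14, 55], b = [31, 45, 14, 55]
After line 4 (same = a is b; same object -> True): same = True

[31, 45, 14, 55]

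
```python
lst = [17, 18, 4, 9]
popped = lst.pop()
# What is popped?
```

9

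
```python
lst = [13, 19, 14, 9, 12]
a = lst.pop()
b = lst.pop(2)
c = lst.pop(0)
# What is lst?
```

After line 1: lst = [13, 19, 14, 9, 12]
After line 2 (pop() -> a = 12): lst = [13, 19, 14, 9]
After line 3 (pop(2) -> b = 14): lst = [13, 19, 9]
After line 4 (pop(0) -> c = 13): lst = [19, 9]

[19, 9]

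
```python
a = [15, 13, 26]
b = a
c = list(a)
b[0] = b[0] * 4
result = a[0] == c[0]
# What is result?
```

After line 1: a = [15, 13, 26]
After line 2 (b = a, alias): a = [15, 13, 26], b = [15, 13, 26]
After line 3 (c = list(a) is a copy, new object): c = [15, 13, 26]
After line 4 (b[0] = 15 * 4 = 60; mutates shared a/b): a = b = [60, 13, 26], c = [15, 13, 26]
After line 5 (a[0] = 60, c[0] = 15; result = False)

False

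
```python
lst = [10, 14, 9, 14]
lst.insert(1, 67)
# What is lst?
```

[10, 67, 14, 9, 14]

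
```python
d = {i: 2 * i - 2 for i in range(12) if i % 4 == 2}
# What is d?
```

{2: 2, 6: 10, 10: 18}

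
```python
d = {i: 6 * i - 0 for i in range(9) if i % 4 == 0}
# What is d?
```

{0: 0, 4: 24, 8: 48}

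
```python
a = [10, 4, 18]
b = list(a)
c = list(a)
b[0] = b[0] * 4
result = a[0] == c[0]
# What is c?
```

After line 1: a = [10, 4, 18]
After line 2 (b = list(a), copy): a = [10, 4, 18], b = [10, 4, 18]
After line 3 (c = list(a) is a copy, new object): c = [10, 4, 18]
After line 4 (b[0] = 10 * 4 = 40; only b mutates (copy)): a = [10, 4, 18], b = [40, 4, 18], c = [10, 4, 18]
After line 5 (a[0] = 10, c[0] = 10; result = True)

[10, 4, 18]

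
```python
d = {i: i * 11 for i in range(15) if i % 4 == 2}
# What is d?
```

{2: 22, 6: 66, 10: 110, 14: 154}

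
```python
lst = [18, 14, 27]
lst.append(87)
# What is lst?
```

[18, 14, 27, 87]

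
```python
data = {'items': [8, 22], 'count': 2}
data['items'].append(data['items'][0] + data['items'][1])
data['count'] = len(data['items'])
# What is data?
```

After line 1: data = {'items': [8, 22], 'count': 2}
After line 2 (append 8 + 22 = 30): data = {'items': [8, 22, 30], 'count': 2}
After line 3 (count = len(items) = 3): data = {'items': [8, 22, 30], 'count': 3}

{'items': [8, 22, 30], 'count': 3}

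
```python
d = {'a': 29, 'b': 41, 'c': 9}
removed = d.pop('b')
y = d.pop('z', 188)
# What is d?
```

After line 1: d = {'a': 29, 'b': 41, 'c': 9}
After line 2 (pop 'b' returns 41): d = {'a': 29, 'c': 9}, removed = 41
After line 3 (pop 'z' missing, returns default 188): d = {'a': 29, 'c': 9}, y = 188

{'a': 29, 'c': 9}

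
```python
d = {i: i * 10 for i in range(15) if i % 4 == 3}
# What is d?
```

{3: 30, 7: 70, 11: 110}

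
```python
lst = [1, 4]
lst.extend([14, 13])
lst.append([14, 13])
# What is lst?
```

After line 1: lst = [1, 4]
After line 2 (extend unpacks [14, 13]): lst = [1, 4, 14, 13]
After line 3 (append adds [14, 13] as single element): lst = [1, 4, 14, 13, [14, 13]]

[1, 4, 14, 13, [14, 13]]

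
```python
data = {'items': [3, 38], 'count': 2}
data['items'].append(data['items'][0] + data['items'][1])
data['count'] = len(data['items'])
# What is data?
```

After line 1: data = {'items': [3, 38], 'count': 2}
After line 2 (append 3 + 38 = 41): data = {'items': [3, 38, 41], 'count': 2}
After line 3 (count = len(items) = 3): data = {'items': [3, 38, 41], 'count': 3}

{'items': [3, 38, 41], 'count': 3}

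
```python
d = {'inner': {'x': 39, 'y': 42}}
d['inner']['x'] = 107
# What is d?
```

After line 1: d = {'inner': {'x': 39, 'y': 42}}
After line 2 (inner x overwritten): d = {'inner': {'x': 107, 'y': 42}}

{'inner': {'x': 107, 'y': 42}}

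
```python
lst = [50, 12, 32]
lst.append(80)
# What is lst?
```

[50, 12, 32, 80]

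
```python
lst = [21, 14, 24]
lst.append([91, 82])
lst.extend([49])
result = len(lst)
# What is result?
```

After line 1: lst = [21, 14, 24]
After line 2 (append adds [91, 82] as single element): lst = [21, 14, 24, [91, 82]]
After line 3 (extend unpacks [49], adds 49): lst = [21, 14, 24, [91, 82], 49]
After line 4: result = len(lst) = 5

5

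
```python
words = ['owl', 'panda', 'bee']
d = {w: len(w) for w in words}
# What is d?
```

{'owl': 3, 'panda': 5, 'bee': 3}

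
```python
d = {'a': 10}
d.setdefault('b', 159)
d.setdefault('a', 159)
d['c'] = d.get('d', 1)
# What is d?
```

After line 1: d = {'a': 10}
After line 2 (setdefault adds 'b'=159): d = {'a': 10, 'b': 159}
After line 3 (setdefault 'a' no-op, already exists): d = {'a': 10, 'b': 159}
After line 4 (get('d', 1) returns default since 'd' not in d): d = {'a': 10, 'b': 159, 'c': 1}

{'a': 10, 'b': 159, 'c': 1}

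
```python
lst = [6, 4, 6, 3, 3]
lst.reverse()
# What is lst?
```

[3, 3, 6, 4, 6]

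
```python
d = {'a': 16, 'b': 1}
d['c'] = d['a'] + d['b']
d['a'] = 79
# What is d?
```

After line 1: d = {'a': 16, 'b': 1}
After line 2 (d['c'] = 16 + 1): d = {'a': 16, 'b': 1, 'c': 17}
After line 3: d = {'a': 79, 'b': 1, 'c': 17}

{'a': 79, 'b': 1, 'c': 17}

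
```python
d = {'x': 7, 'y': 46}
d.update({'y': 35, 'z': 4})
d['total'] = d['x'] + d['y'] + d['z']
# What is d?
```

After line 1: d = {'x': 7, 'y': 46}
After line 2 (y overwritten, z added): d = {'x': 7, 'y': 35, 'z': 4}
After line 3 (total = 7 + 35 + 4 = 46): d = {'x': 7, 'y': 35, 'z': 4, 'total': 46}

{'x': 7, 'y': 35, 'z': 4, 'total': 46}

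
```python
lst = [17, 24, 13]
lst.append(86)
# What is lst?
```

[17, 24, 13, 86]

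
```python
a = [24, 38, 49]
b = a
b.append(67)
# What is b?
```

After line 1: a = [24, 38, 49]
After line 2 (b = a is an alias, same object): a = [24, 38, 49], b = [24, 38, 49]
After line 3 (b.append mutates the shared list): a = [24, 38, 49, 67], b = [24, 38, 49, 67]

[24, 38, 49, 67]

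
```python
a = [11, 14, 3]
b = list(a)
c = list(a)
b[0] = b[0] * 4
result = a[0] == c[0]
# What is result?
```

After line 1: a = [11, 14, 3]
After line 2 (b = list(a), copy): a = [11, 14, 3], b = [11, 14, 3]
After line 3 (c = list(a) is a copy, new object): c = [11, 14, 3]
After line 4 (b[0] = 11 * 4 = 44; only b mutates (copy)): a = [11, 14, 3], b = [44, 14, 3], c = [11, 14, 3]
After line 5 (a[0] = 11, c[0] = 11; result = True)

True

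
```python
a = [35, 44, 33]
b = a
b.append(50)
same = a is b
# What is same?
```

After line 1: a = [35, 44, 33]
After line 2 (b = a is an alias, same object): a = [35, 44, 33], b = [35, 44, 33]
After line 3 (b.append mutates the shared list): a = [35, 44, 33, 50], b = [35, 44, 33, 50]
After line 4 (same = a is b; same object -> True): same = True

True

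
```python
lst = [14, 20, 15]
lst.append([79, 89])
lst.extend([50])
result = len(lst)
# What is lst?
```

After line 1: lst = [14, 20, 15]
After line 2 (append adds [79, 89] as single element): lst = [14, 20, 15, [79, 89]]
After line 3 (extend unpacks [50], adds 50): lst = [14, 20, 15, [79, 89], 50]
After line 4: result = len(lst) = 5

[14, 20, 15, [79, 89], 50]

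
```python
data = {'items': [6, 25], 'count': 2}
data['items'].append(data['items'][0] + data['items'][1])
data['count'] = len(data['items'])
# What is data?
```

After line 1: data = {'items': [6, 25], 'count': 2}
After line 2 (append 6 + 25 = 31): data = {'items': [6, 25, 31], 'count': 2}
After line 3 (count = len(items) = 3): data = {'items': [6, 25, 31], 'count': 3}

{'items': [6, 25, 31], 'count': 3}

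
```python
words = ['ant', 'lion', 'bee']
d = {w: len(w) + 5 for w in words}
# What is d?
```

{'ant': 8, 'lion': 9, 'bee': 8}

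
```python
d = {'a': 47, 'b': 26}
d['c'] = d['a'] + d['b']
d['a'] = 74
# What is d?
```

After line 1: d = {'a': 47, 'b': 26}
After line 2 (d['c'] = 47 + 26): d = {'a': 47, 'b': 26, 'c': 73}
After line 3: d = {'a': 74, 'b': 26, 'c': 73}

{'a': 74, 'b': 26, 'c': 73}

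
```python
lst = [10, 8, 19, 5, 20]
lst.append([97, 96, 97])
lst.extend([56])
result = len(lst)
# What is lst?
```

After line 1: lst = [10, 8, 19, 5, 20]
After line 2 (append adds [97, 96, 97] as single element): lst = [10, 8, 19, 5, 20, [97, 96, 97]]
After line 3 (extend unpacks [56], adds 56): lst = [10, 8, 19, 5, 20, [97, 96, 97], 56]
After line 4: result = len(lst) = 7

[10, 8, 19, 5, 20, [97, 96, 97], 56]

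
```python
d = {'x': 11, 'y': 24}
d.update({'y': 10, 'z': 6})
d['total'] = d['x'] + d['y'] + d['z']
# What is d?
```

After line 1: d = {'x': 11, 'y': 24}
After line 2 (y overwritten, z added): d = {'x': 11, 'y': 10, 'z': 6}
After line 3 (total = 11 + 10 + 6 = 27): d = {'x': 11, 'y': 10, 'z': 6, 'total': 27}

{'x': 11, 'y': 10, 'z': 6, 'total': 27}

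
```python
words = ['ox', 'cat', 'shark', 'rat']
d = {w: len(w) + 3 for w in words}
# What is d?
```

{'ox': 5, 'cat': 6, 'shark': 8, 'rat': 6}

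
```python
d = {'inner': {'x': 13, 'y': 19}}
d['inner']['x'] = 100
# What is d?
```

After line 1: d = {'inner': {'x': 13, 'y': 19}}
After line 2 (inner x overwritten): d = {'inner': {'x': 100, 'y': 19}}

{'inner': {'x': 100, 'y': 19}}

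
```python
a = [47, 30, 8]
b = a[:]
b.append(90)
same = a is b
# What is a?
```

After line 1: a = [47, 30, 8]
After line 2 (b = a[:] is a shallow copy, new object): a = [47, 30, 8], b = [47, 30, 8]
After line 3 (append only mutates b): a = [47, 30, 8], b = [47, 30, 8, 90]
After line 4 (same = a is b; different objects -> False): same = False

[47, 30, 8]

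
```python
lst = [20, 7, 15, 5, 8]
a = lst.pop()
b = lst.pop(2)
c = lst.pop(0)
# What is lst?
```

After line 1: lst = [20, 7, 15, 5, 8]
After line 2 (pop() -> a = 8): lst = [20, 7, 15, 5]
After line 3 (pop(2) -> b = 15): lst = [20, 7, 5]
After line 4 (pop(0) -> c = 20): lst = [7, 5]

[7, 5]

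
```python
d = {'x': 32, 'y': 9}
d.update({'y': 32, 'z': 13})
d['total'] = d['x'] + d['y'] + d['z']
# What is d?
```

After line 1: d = {'x': 32, 'y': 9}
After line 2 (y overwritten, z added): d = {'x': 32, 'y': 32, 'z': 13}
After line 3 (total = 32 + 32 + 13 = 77): d = {'x': 32, 'y': 32, 'z': 13, 'total': 77}

{'x': 32, 'y': 32, 'z': 13, 'total': 77}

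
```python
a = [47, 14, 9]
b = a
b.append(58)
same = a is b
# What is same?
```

After line 1: a = [47, 14, 9]
After line 2 (b = a is an alias, same object): a = [47, 14, 9], b = [47, 14, 9]
After line 3 (b.append mutates the shared list): a = [47, 14, 9, 58], b = [47, 14, 9, 58]
After line 4 (same = a is b; same object -> True): same = True

True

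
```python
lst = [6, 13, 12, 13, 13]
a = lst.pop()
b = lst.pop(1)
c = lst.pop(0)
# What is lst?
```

After line 1: lst = [6, 13, 12, 13, 13]
After line 2 (pop() -> a = 13): lst = [6, 13, 12, 13]
After line 3 (pop(1) -> b = 13): lst = [6, 12, 13]
After line 4 (pop(0) -> c = 6): lst = [12, 13]

[12, 13]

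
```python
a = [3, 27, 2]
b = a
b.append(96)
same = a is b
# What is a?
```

After line 1: a = [3, 27, 2]
After line 2 (b = a is an alias, same object): a = [3, 27, 2], b = [3, 27, 2]
After line 3 (b.append mutates the shared list): a = [3, 27, 2, 96], b = [3, 27, 2, 96]
After line 4 (same = a is b; same object -> True): same = True

[3, 27, 2, 96]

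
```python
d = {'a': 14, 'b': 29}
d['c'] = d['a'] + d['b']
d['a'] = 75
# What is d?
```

After line 1: d = {'a': 14, 'b': 29}
After line 2 (d['c'] = 14 + 29): d = {'a': 14, 'b': 29, 'c': 43}
After line 3: d = {'a': 75, 'b': 29, 'c': 43}

{'a': 75, 'b': 29, 'c': 43}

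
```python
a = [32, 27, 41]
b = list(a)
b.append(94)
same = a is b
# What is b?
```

After line 1: a = [32, 27, 41]
After line 2 (b = list(a) is a shallow copy, new object): a = [32, 27, 41], b = [32, 27, 41]
After line 3 (append only mutates b): a = [32, 27, 41], b = [32, 27, 41, 94]
After line 4 (same = a is b; different objects -> False): same = False

[32, 27, 41, 94]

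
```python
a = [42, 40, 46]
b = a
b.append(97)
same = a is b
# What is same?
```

After line 1: a = [42, 40, 46]
After line 2 (b = a is an alias, same object): a = [42, 40, 46], b = [42, 40, 46]
After line 3 (b.append mutates the shared list): a = [42, 40, 46, 97], b = [42, 40, 46, 97]
After line 4 (same = a is b; same object -> True): same = True

True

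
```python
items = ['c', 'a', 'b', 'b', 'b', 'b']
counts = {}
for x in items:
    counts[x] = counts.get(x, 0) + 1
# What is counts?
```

Initial: counts = {}, items = ['c', 'a', 'b', 'b', 'b', 'b']
See 'c': counts = {'c': 1}
See 'a': counts = {'c': 1, 'a': 1}
See 'b': counts = {'c': 1, 'a': 1, 'b': 1}
See 'b': counts = {'c': 1, 'a': 1, 'b': 2}
See 'b': counts = {'c': 1, 'a': 1, 'b': 3}
See 'b': counts = {'c': 1, 'a': 1, 'b': 4}

{'c': 1, 'a': 1, 'b': 4}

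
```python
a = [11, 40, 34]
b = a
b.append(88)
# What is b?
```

After line 1: a = [11, 40, 34]
After line 2 (b = a is an alias, same object): a = [11, 40, 34], b = [11, 40, 34]
After line 3 (b.append mutates the shared list): a = [11, 40, 34, 88], b = [11, 40, 34, 88]

[11, 40, 34, 88]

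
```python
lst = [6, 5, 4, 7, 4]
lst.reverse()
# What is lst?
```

[4, 7, 4, 5, 6]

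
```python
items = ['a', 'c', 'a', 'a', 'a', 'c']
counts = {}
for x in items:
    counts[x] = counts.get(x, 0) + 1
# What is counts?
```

Initial: counts = {}, items = ['a', 'c', 'a', 'a', 'a', 'c']
See 'a': counts = {'a': 1}
See 'c': counts = {'a': 1, 'c': 1}
See 'a': counts = {'a': 2, 'c': 1}
See 'a': counts = {'a': 3, 'c': 1}
See 'a': counts = {'a': 4, 'c': 1}
See 'c': counts = {'a': 4, 'c': 2}

{'a': 4, 'c': 2}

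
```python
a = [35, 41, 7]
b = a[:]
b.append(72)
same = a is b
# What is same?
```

After line 1: a = [35, 41, 7]
After line 2 (b = a[:] is a shallow copy, new object): a = [35, 41, 7], b = [35, 41, 7]
After line 3 (append only mutates b): a = [35, 41, 7], b = [35, 41, 7, 72]
After line 4 (same = a is b; different objects -> False): same = False

False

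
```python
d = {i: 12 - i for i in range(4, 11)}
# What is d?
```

{4: 8, 5: 7, 6: 6, 7: 5, 8: 4, 9: 3, 10: 2}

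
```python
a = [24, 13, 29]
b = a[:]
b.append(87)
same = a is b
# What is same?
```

After line 1: a = [24, 13, 29]
After line 2 (b = a[:] is a shallow copy, new object): a = [24, 13, 29], b = [24, 13, 29]
After line 3 (append only mutates b): a = [24, 13, 29], b = [24, 13, 29, 87]
After line 4 (same = a is b; different objects -> False): same = False

False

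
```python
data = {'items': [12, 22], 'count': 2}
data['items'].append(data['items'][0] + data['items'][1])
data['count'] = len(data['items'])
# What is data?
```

After line 1: data = {'items': [12, 22], 'count': 2}
After line 2 (append 12 + 22 = 34): data = {'items': [12, 22, 34], 'count': 2}
After line 3 (count = len(items) = 3): data = {'items': [12, 22, 34], 'count': 3}

{'items': [12, 22, 34], 'count': 3}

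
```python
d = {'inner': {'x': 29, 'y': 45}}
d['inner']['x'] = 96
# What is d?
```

After line 1: d = {'inner': {'x': 29, 'y': 45}}
After line 2 (inner x overwritten): d = {'inner': {'x': 96, 'y': 45}}

{'inner': {'x': 96, 'y': 45}}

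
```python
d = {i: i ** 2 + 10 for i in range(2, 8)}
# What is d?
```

{2: 14, 3: 19, 4: 26, 5: 35, 6: 46, 7: 59}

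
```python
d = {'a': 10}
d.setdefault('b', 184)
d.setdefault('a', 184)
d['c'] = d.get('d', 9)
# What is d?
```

After line 1: d = {'a': 10}
After line 2 (setdefault adds 'b'=184): d = {'a': 10, 'b': 184}
After line 3 (setdefault 'a' no-op, already exists): d = {'a': 10, 'b': 184}
After line 4 (get('d', 9) returns default since 'd' not in d): d = {'a': 10, 'b': 184, 'c': 9}

{'a': 10, 'b': 184, 'c': 9}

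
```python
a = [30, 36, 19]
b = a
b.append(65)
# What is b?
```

After line 1: a = [30, 36, 19]
After line 2 (b = a is an alias, same object): a = [30, 36, 19], b = [30, 36, 19]
After line 3 (b.append mutates the shared list): a = [30, 36, 19, 65], b = [30, 36, 19, 65]

[30, 36, 19, 65]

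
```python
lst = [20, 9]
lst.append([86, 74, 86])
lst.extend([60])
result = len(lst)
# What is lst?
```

After line 1: lst = [20, 9]
After line 2 (append adds [86, 74, 86] as single element): lst = [20, 9, [86, 74, 86]]
After line 3 (extend unpacks [60], adds 60): lst = [20, 9, [86, 74, 86], 60]
After line 4: result = len(lst) = 4

[20, 9, [86, 74, 86], 60]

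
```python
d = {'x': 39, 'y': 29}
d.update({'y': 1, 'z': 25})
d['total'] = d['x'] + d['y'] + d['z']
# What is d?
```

After line 1: d = {'x': 39, 'y': 29}
After line 2 (y overwritten, z added): d = {'x': 39, 'y': 1, 'z': 25}
After line 3 (total = 39 + 1 + 25 = 65): d = {'x': 39, 'y': 1, 'z': 25, 'total': 65}

{'x': 39, 'y': 1, 'z': 25, 'total': 65}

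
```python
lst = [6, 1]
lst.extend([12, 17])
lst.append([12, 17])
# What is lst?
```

After line 1: lst = [6, 1]
After line 2 (extend unpacks [12, 17]): lst = [6, 1, 12, 17]
After line 3 (append adds [12, 17] as single element): lst = [6, 1, 12, 17, [12, 17]]

[6, 1, 12, 17, [12, 17]]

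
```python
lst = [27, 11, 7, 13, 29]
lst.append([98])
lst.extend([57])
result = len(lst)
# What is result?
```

After line 1: lst = [27, 11, 7, 13, 29]
After line 2 (append adds [98] as single element): lst = [27, 11, 7, 13, 29, [98]]
After line 3 (extend unpacks [57], adds 57): lst = [27, 11, 7, 13, 29, [98], 57]
After line 4: result = len(lst) = 7

7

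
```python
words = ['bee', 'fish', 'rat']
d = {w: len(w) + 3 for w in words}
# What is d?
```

{'bee': 6, 'fish': 7, 'rat': 6}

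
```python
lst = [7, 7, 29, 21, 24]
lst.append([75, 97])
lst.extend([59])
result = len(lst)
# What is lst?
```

After line 1: lst = [7, 7, 29, 21, 24]
After line 2 (append adds [75, 97] as single element): lst = [7, 7, 29, 21, 24, [75, 97]]
After line 3 (extend unpacks [59], adds 59): lst = [7, 7, 29, 21, 24, [75, 97], 59]
After line 4: result = len(lst) = 7

[7, 7, 29, 21, 24, [75, 97], 59]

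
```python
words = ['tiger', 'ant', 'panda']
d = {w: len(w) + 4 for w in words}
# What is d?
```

{'tiger': 9, 'ant': 7, 'panda': 9}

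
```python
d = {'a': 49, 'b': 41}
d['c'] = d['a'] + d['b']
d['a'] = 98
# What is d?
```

After line 1: d = {'a': 49, 'b': 41}
After line 2 (d['c'] = 49 + 41): d = {'a': 49, 'b': 41, 'c': 90}
After line 3: d = {'a': 98, 'b': 41, 'c': 90}

{'a': 98, 'b': 41, 'c': 90}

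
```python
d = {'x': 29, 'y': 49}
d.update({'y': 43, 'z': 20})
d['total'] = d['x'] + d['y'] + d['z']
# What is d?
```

After line 1: d = {'x': 29, 'y': 49}
After line 2 (y overwritten, z added): d = {'x': 29, 'y': 43, 'z': 20}
After line 3 (total = 29 + 43 + 20 = 92): d = {'x': 29, 'y': 43, 'z': 20, 'total': 92}

{'x': 29, 'y': 43, 'z': 20, 'total': 92}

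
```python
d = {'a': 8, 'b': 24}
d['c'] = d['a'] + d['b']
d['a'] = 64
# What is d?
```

After line 1: d = {'a': 8, 'b': 24}
After line 2 (d['c'] = 8 + 24): d = {'a': 8, 'b': 24, 'c': 32}
After line 3: d = {'a': 64, 'b': 24, 'c': 32}

{'a': 64, 'b': 24, 'c': 32}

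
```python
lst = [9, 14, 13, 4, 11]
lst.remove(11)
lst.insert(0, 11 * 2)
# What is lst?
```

After line 1: lst = [9, 14, 13, 4, 11]
After line 2 (remove first 11): lst = [9, 14, 13, 4]
After line 3 (insert 22 at index 0): lst = [22, 9, 14, 13, 4]

[22, 9, 14, 13, 4]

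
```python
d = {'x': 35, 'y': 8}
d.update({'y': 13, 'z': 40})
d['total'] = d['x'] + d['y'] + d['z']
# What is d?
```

After line 1: d = {'x': 35, 'y': 8}
After line 2 (y overwritten, z added): d = {'x': 35, 'y': 13, 'z': 40}
After line 3 (total = 35 + 13 + 40 = 88): d = {'x': 35, 'y': 13, 'z': 40, 'total': 88}

{'x': 35, 'y': 13, 'z': 40, 'total': 88}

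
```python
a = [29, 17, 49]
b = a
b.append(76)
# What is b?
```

After line 1: a = [29, 17, 49]
After line 2 (b = a is an alias, same object): a = [29, 17, 49], b = [29, 17, 49]
After line 3 (b.append mutates the shared list): a = [29, 17, 49, 76], b = [29, 17, 49, 76]

[29, 17, 49, 76]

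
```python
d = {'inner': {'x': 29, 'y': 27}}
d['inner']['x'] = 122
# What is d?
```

After line 1: d = {'inner': {'x': 29, 'y': 27}}
After line 2 (inner x overwritten): d = {'inner': {'x': 122, 'y': 27}}

{'inner': {'x': 122, 'y': 27}}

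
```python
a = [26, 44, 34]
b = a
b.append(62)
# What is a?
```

After line 1: a = [26, 44, 34]
After line 2 (b = a is an alias, same object): a = [26, 44, 34], b = [26, 44, 34]
After line 3 (b.append mutates the shared list): a = [26, 44, 34, 62], b = [26, 44, 34, 62]

[26, 44, 34, 62]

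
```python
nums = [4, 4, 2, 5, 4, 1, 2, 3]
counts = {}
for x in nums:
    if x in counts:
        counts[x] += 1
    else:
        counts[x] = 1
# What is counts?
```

Initial: counts = {}, nums = [4, 4, 2, 5, 4, 1, 2, 3]
See 4: counts = {4: 1}
See 4: counts = {4: 2}
See 2: counts = {4: 2, 2: 1}
See 5: counts = {4: 2, 2: 1, 5: 1}
See 4: counts = {4: 3, 2: 1, 5: 1}
See 1: counts = {4: 3, 2: 1, 5: 1, 1: 1}
See 2: counts = {4: 3, 2: 2, 5: 1, 1: 1}
See 3: counts = {4: 3, 2: 2, 5: 1, 1: 1, 3: 1}

{4: 3, 2: 2, 5: 1, 1: 1, 3: 1}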